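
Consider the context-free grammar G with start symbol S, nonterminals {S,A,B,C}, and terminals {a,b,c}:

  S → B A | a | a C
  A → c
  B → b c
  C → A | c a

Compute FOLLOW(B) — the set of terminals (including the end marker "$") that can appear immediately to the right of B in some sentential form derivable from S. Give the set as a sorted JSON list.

FIRST iteration:
round 1:
  A via A→c: +{c}
  B via B→b c: +{b}
  C via C→A: +{c}
  S via S→B A: +{b}
  S via S→a: +{a}
  FIRST(S)={a,b}  FIRST(A)={c}  FIRST(B)={b}  FIRST(C)={c}
round 2: done
  FIRST(S)={a,b}  FIRST(A)={c}  FIRST(B)={b}  FIRST(C)={c}

FOLLOW sets:
initialize: $ ∈ FOLLOW(S)
pass 1:
  S→B A: FOLLOW(B) ⊇ FIRST(A) = {c}; new: +{c}
  S→B A: FOLLOW(A) ⊇ FOLLOW(S) ⊇ {$}; new: +{$}
  S→a C: FOLLOW(C) ⊇ FOLLOW(S) ⊇ {$}; new: +{$}
  S: {$}  A: {$}  B: {c}  C: {$}
pass 2: done
  S: {$}  A: {$}  B: {c}  C: {$}

FOLLOW(B) = ["c"]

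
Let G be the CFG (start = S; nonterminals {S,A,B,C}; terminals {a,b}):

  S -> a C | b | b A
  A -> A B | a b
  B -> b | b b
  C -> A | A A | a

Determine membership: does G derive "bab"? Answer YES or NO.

Convert to CNF:
  S -> T0 C | T1 A | b
  A -> A B | T0 T1
  B -> T1 T1 | b
  C -> A A | A B | T0 T1 | a
  T0 -> a
  T1 -> b

CYK fill:
  T[0,0] 'b' = {B,S,T1}  orig:{B,S}
  T[1,1] 'a' = {C,T0}  orig:{C}
  T[2,2] 'b' = {B,S,T1}  orig:{B,S}
  T[0,1] 'ba' = ∅
  T[1,2] 'ab' = {A,C}
  T[0,2] 'bab' = {S}

S ∈ T[0,2] ⇒ YES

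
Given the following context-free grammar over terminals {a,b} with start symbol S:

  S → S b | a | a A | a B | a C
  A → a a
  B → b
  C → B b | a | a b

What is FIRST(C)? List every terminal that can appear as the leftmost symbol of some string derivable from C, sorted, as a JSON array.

FIRST sets, iterate to fixpoint:
round 1:
  A via A→a a: +{a}
  B via B→b: +{b}
  C via C→B b: +{b}
  C via C→a: +{a}
  S via S→a: +{a}
  FIRST[S]={a}  FIRST[A]={a}  FIRST[B]={b}  FIRST[C]={a,b}
round 2: — fixpoint
  FIRST[S]={a}  FIRST[A]={a}  FIRST[B]={b}  FIRST[C]={a,b}

FIRST(C) = ["a", "b"]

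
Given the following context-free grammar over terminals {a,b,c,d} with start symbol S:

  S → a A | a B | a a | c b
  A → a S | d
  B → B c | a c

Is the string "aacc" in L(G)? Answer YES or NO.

Convert to CNF:
  S -> T0 A | T0 B | T0 T0 | T1 T2
  A -> T0 S | d
  B -> B T1 | T0 T1
  T0 -> a
  T1 -> c
  T2 -> b

Fill CYK table bottom-up:
  T[0,0] 'a' = {T0}  orig:{}
  T[1,1] 'a' = {T0}  orig:{}
  T[2,2] 'c' = {T1}  orig:{}
  T[3,3] 'c' = {T1}  orig:{}
  T[0,1] 'aa' = {S}
  T[1,2] 'ac' = {B}
  T[2,3] 'cc' = ∅
  T[0,2] 'aac' = {S}
  T[1,3] 'acc' = {B}
  T[0,3] 'aacc' = {S}

S ∈ T[0,3] ⇒ YES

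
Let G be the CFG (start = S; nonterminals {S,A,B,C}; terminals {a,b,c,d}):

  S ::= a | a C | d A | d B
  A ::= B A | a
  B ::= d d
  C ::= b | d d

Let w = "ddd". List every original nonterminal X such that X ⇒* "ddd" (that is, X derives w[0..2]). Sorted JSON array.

Convert to CNF:
  S -> T0 A | T0 B | T1 C | a
  A -> B A | a
  B -> T0 T0
  C -> T0 T0 | b
  T0 -> d
  T1 -> a

Fill CYK table bottom-up — only the sub-triangle for w[0..2]:
  cell(0,0) d: {T0}  orig:{}
  cell(1,1) d: {T0}  orig:{}
  cell(2,2) d: {T0}  orig:{}
  cell(0,1) dd: {B,C}
  cell(1,2) dd: {B,C}
  cell(0,2) ddd: {S}

Original NTs in T[0,2] deriving "ddd": ["S"]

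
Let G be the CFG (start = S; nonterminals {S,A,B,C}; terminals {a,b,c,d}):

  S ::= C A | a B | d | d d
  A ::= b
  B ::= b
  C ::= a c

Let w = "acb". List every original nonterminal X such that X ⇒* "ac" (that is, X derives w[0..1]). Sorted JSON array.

CNF form of G:
  S -> C A | T0 B | T2 T2 | d
  A -> b
  B -> b
  C -> T0 T1
  T0 -> a
  T1 -> c
  T2 -> d

CYK table (by increasing span) — only the sub-triangle for w[0..1]:
  [0..0]={T0}  "a"  orig:{}
  [1..1]={T1}  "c"  orig:{}
  [0..1]={C}  "ac"

Original NTs in T[0,1] deriving "ac": ["C"]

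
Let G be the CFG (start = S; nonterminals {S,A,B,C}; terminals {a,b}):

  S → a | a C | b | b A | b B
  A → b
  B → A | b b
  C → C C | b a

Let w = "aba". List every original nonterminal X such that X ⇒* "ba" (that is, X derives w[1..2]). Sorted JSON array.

Convert to CNF:
  S -> T0 A | T0 B | T1 C | a | b
  A -> b
  B -> T0 T0 | b
  C -> C C | T0 T1
  T0 -> b
  T1 -> a

Fill CYK table bottom-up, restricted to cells inside w[1..2]:
  cell(1,1) b: {A,B,S,T0}  orig:{A,B,S}
  cell(2,2) a: {S,T1}  orig:{S}
  cell(1,2) ba: {C}

Original NTs in T[1,2] deriving "ba": ["C"]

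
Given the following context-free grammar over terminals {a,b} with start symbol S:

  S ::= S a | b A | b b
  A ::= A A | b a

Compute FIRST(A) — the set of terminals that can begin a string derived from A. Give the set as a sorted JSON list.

FIRST sets, iterate to fixpoint:
iter 1:
  A via A→b a: +{b}
  S via S→b A: +{b}
  FIRST(S)={b}  FIRST(A)={b}
iter 2: (no change)
  FIRST(S)={b}  FIRST(A)={b}

FIRST(A) = ["b"]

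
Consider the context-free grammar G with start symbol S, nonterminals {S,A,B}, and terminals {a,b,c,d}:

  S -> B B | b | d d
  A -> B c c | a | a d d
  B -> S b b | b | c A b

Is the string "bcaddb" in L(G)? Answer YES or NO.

CNF form of G:
  S -> B B | T2 T2 | b
  A -> B X4 | T1 X5 | a
  B -> S X6 | T0 X7 | b
  T0 -> c
  T1 -> a
  T2 -> d
  T3 -> b
  X4 -> T0 T0
  X5 -> T2 T2
  X6 -> T3 T3
  X7 -> A T3

CYK fill:
  cell(0,0) b: {B,S,T3}  orig:{B,S}
  cell(1,1) c: {T0}  orig:{}
  cell(2,2) a: {A,T1}  orig:{A}
  cell(3,3) d: {T2}  orig:{}
  cell(4,4) d: {T2}  orig:{}
  cell(5,5) b: {B,S,T3}  orig:{B,S}
  cell(0,1) bc: ∅
  cell(1,2) ca: ∅
  cell(2,3) ad: ∅
  cell(3,4) dd: {S,X5}  orig:{S}
  cell(4,5) db: ∅
  cell(0,2) bca: ∅
  cell(1,3) cad: ∅
  cell(2,4) add: {A}
  cell(3,5) ddb: ∅
  cell(0,3) bcad: ∅
  cell(1,4) cadd: ∅
  cell(2,5) addb: {X7}  orig:{}
  cell(0,4) bcadd: ∅
  cell(1,5) caddb: {B}
  cell(0,5) bcaddb: {S}

S ∈ T[0,5] ⇒ YES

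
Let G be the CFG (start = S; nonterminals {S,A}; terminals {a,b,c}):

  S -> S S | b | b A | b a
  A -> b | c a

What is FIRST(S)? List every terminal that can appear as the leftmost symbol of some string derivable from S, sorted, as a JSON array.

FIRST sets, iterate to fixpoint:
iter 1:
  A via A→b: +{b}
  A via A→c a: +{c}
  S via S→b: +{b}
  FIRST(S)={b}  FIRST(A)={b,c}
iter 2: — fixpoint
  FIRST(S)={b}  FIRST(A)={b,c}

FIRST(S) = ["b"]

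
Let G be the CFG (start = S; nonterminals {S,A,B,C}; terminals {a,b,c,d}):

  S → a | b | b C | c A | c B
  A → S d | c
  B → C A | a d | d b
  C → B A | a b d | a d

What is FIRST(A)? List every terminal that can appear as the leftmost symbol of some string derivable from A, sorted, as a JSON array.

FIRST iteration:
round 1:
  A via A→c: +{c}
  B via B→a d: +{a}
  B via B→d b: +{d}
  C via C→B A: +{a,d}
  S via S→a: +{a}
  S via S→b: +{b}
  S via S→c A: +{c}
  FIRST[S]={a,b,c}  FIRST[A]={c}  FIRST[B]={a,d}  FIRST[C]={a,d}
round 2:
  A via A→S d: +{a,b}
  FIRST[S]={a,b,c}  FIRST[A]={a,b,c}  FIRST[B]={a,d}  FIRST[C]={a,d}
round 3: (no change)
  FIRST[S]={a,b,c}  FIRST[A]={a,b,c}  FIRST[B]={a,d}  FIRST[C]={a,d}

FIRST(A) = ["a", "b", "c"]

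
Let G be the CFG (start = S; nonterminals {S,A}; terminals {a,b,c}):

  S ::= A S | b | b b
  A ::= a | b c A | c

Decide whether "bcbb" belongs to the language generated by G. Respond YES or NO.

CNF form of G:
  S -> A S | T0 T0 | b
  A -> T0 X2 | a | c
  T0 -> b
  T1 -> c
  X2 -> T1 A

CYK table (by increasing span):
  [0..0]={S,T0}  "b"  orig:{S}
  [1..1]={A,T1}  "c"  orig:{A}
  [2..2]={S,T0}  "b"  orig:{S}
  [3..3]={S,T0}  "b"  orig:{S}
  [0..1]=∅  "bc"
  [1..2]={S}  "cb"
  [2..3]={S}  "bb"
  [0..2]=∅  "bcb"
  [1..3]={S}  "cbb"
  [0..3]=∅  "bcbb"

S ∉ T[0,3] ⇒ NO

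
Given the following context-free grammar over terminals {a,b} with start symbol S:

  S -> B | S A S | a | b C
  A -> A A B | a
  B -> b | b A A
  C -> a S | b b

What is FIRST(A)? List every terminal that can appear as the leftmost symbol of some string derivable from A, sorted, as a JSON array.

Compute FIRST by fixpoint:
round 1:
  A via A→a: +{a}
  B via B→b: +{b}
  C via C→a S: +{a}
  C via C→b b: +{b}
  S via S→B: +{b}
  S via S→a: +{a}
  FIRST[S]={a,b}  FIRST[A]={a}  FIRST[B]={b}  FIRST[C]={a,b}
round 2: (stable)
  FIRST[S]={a,b}  FIRST[A]={a}  FIRST[B]={b}  FIRST[C]={a,b}

FIRST(A) = ["a"]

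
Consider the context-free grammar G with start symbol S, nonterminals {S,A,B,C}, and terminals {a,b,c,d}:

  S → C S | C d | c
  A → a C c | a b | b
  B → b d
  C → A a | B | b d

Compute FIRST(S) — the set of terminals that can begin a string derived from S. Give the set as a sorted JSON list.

FIRST sets, iterate to fixpoint:
pass 1:
  A via A→a C c: +{a}
  A via A→b: +{b}
  B via B→b d: +{b}
  C via C→A a: +{a,b}
  S via S→C S: +{a,b}
  S via S→c: +{c}
  FIRST[S]={a,b,c}  FIRST[A]={a,b}  FIRST[B]={b}  FIRST[C]={a,b}
pass 2: (stable)
  FIRST[S]={a,b,c}  FIRST[A]={a,b}  FIRST[B]={b}  FIRST[C]={a,b}

FIRST(S) = ["a", "b", "c"]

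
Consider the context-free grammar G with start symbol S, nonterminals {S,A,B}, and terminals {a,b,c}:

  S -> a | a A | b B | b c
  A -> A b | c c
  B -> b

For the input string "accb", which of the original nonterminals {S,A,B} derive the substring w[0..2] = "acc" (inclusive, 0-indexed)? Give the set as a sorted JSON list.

Convert to CNF:
  S -> T0 B | T0 T1 | T2 A | a
  A -> A T0 | T1 T1
  B -> b
  T0 -> b
  T1 -> c
  T2 -> a

CYK table (by increasing span), restricted to cells inside w[0..2]:
  T[0,0] 'a' = {S,T2}  orig:{S}
  T[1,1] 'c' = {T1}  orig:{}
  T[2,2] 'c' = {T1}  orig:{}
  T[0,1] 'ac' = ∅
  T[1,2] 'cc' = {A}
  T[0,2] 'acc' = {S}

Original NTs in T[0,2] deriving "acc": ["S"]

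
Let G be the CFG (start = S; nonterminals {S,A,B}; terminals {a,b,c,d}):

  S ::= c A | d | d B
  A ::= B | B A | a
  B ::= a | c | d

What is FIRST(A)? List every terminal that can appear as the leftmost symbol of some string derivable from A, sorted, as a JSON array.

FIRST iteration:
iter 1:
  A via A→a: +{a}
  B via B→a: +{a}
  B via B→c: +{c}
  B via B→d: +{d}
  S via S→c A: +{c}
  S via S→d: +{d}
  FIRST(S)={c,d}  FIRST(A)={a}  FIRST(B)={a,c,d}
iter 2:
  A via A→B: +{c,d}
  FIRST(S)={c,d}  FIRST(A)={a,c,d}  FIRST(B)={a,c,d}
iter 3: done
  FIRST(S)={c,d}  FIRST(A)={a,c,d}  FIRST(B)={a,c,d}

FIRST(A) = ["a", "c", "d"]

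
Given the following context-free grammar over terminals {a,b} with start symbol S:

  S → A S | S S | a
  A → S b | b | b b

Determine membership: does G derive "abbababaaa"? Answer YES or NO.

Convert to CNF:
  S -> A S | S S | a
  A -> S T0 | T0 T0 | b
  T0 -> b

Fill CYK table bottom-up:
  cell(0,0) a: {S}
  cell(1,1) b: {A,T0}  orig:{A}
  cell(2,2) b: {A,T0}  orig:{A}
  cell(3,3) a: {S}
  cell(4,4) b: {A,T0}  orig:{A}
  cell(5,5) a: {S}
  cell(6,6) b: {A,T0}  orig:{A}
  cell(7,7) a: {S}
  cell(8,8) a: {S}
  cell(9,9) a: {S}
  cell(0,1) ab: {A}
  cell(1,2) bb: {A}
  cell(2,3) ba: {S}
  cell(3,4) ab: {A}
  cell(4,5) ba: {S}
  cell(5,6) ab: {A}
  cell(6,7) ba: {S}
  cell(7,8) aa: {S}
  cell(8,9) aa: {S}
  cell(0,2) abb: ∅
  cell(1,3) bba: {S}
  cell(2,4) bab: {A}
  cell(3,5) aba: {S}
  cell(4,6) bab: {A}
  cell(5,7) aba: {S}
  cell(6,8) baa: {S}
  cell(7,9) aaa: {S}
  cell(0,3) abba: {S}
  cell(1,4) bbab: {A}
  cell(2,5) baba: {S}
  cell(3,6) abab: {A}
  cell(4,7) baba: {S}
  cell(5,8) abaa: {S}
  cell(6,9) baaa: {S}
  cell(0,4) abbab: {A}
  cell(1,5) bbaba: {S}
  cell(2,6) babab: {A}
  cell(3,7) ababa: {S}
  cell(4,8) babaa: {S}
  cell(5,9) abaaa: {S}
  cell(0,5) abbaba: {S}
  cell(1,6) bbabab: {A}
  cell(2,7) bababa: {S}
  cell(3,8) ababaa: {S}
  cell(4,9) babaaa: {S}
  cell(0,6) abbabab: {A}
  cell(1,7) bbababa: {S}
  cell(2,8) bababaa: {S}
  cell(3,9) ababaaa: {S}
  cell(0,7) abbababa: {S}
  cell(1,8) bbababaa: {S}
  cell(2,9) bababaaa: {S}
  cell(0,8) abbababaa: {S}
  cell(1,9) bbababaaa: {S}
  cell(0,9) abbababaaa: {S}

S ∈ T[0,9] ⇒ YES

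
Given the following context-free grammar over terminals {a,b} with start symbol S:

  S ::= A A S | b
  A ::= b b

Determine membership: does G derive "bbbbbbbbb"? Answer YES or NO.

CNF form of G:
  S -> A X1 | b
  A -> T0 T0
  T0 -> b
  X1 -> A S

Fill CYK table bottom-up:
  cell(0,0) b: {S,T0}  orig:{S}
  cell(1,1) b: {S,T0}  orig:{S}
  cell(2,2) b: {S,T0}  orig:{S}
  cell(3,3) b: {S,T0}  orig:{S}
  cell(4,4) b: {S,T0}  orig:{S}
  cell(5,5) b: {S,T0}  orig:{S}
  cell(6,6) b: {S,T0}  orig:{S}
  cell(7,7) b: {S,T0}  orig:{S}
  cell(8,8) b: {S,T0}  orig:{S}
  cell(0,1) bb: {A}
  cell(1,2) bb: {A}
  cell(2,3) bb: {A}
  cell(3,4) bb: {A}
  cell(4,5) bb: {A}
  cell(5,6) bb: {A}
  cell(6,7) bb: {A}
  cell(7,8) bb: {A}
  cell(0,2) bbb: {X1}  orig:{}
  cell(1,3) bbb: {X1}  orig:{}
  cell(2,4) bbb: {X1}  orig:{}
  cell(3,5) bbb: {X1}  orig:{}
  cell(4,6) bbb: {X1}  orig:{}
  cell(5,7) bbb: {X1}  orig:{}
  cell(6,8) bbb: {X1}  orig:{}
  cell(0,3) bbbb: ∅
  cell(1,4) bbbb: ∅
  cell(2,5) bbbb: ∅
  cell(3,6) bbbb: ∅
  cell(4,7) bbbb: ∅
  cell(5,8) bbbb: ∅
  cell(0,4) bbbbb: {S}
  cell(1,5) bbbbb: {S}
  cell(2,6) bbbbb: {S}
  cell(3,7) bbbbb: {S}
  cell(4,8) bbbbb: {S}
  cell(0,5) bbbbbb: ∅
  cell(1,6) bbbbbb: ∅
  cell(2,7) bbbbbb: ∅
  cell(3,8) bbbbbb: ∅
  cell(0,6) bbbbbbb: {X1}  orig:{}
  cell(1,7) bbbbbbb: {X1}  orig:{}
  cell(2,8) bbbbbbb: {X1}  orig:{}
  cell(0,7) bbbbbbbb: ∅
  cell(1,8) bbbbbbbb: ∅
  cell(0,8) bbbbbbbbb: {S}

S ∈ T[0,8] ⇒ YES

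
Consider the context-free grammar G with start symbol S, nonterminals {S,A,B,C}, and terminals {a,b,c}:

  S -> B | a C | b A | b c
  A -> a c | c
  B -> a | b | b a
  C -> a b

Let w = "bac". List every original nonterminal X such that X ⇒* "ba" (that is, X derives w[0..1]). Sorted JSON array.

Convert to CNF:
  S -> T0 C | T2 A | T2 T0 | T2 T1 | a | b
  A -> T0 T1 | c
  B -> T2 T0 | a | b
  C -> T0 T2
  T0 -> a
  T1 -> c
  T2 -> b

CYK table (by increasing span) (cells [i..j] with 0 ≤ i ≤ j ≤ 1 only):
  cell(0,0) b: {B,S,T2}  orig:{B,S}
  cell(1,1) a: {B,S,T0}  orig:{B,S}
  cell(0,1) ba: {B,S}

Original NTs in T[0,1] deriving "ba": ["B", "S"]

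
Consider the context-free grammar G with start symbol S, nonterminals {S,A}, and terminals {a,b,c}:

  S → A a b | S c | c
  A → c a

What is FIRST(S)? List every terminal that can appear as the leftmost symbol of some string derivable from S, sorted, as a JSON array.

Compute FIRST by fixpoint:
round 1:
  A via A→c a: +{c}
  S via S→A a b: +{c}
  S: {c}  A: {c}
round 2: (stable)
  S: {c}  A: {c}

FIRST(S) = ["c"]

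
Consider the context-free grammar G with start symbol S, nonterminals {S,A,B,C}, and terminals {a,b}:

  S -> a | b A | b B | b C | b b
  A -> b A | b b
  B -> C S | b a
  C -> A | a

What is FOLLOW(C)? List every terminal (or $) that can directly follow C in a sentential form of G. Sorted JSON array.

FIRST sets, iterate to fixpoint:
iter 1:
  A via A→b A: +{b}
  B via B→b a: +{b}
  C via C→A: +{b}
  C via C→a: +{a}
  S via S→a: +{a}
  S via S→b A: +{b}
  S: {a,b}  A: {b}  B: {b}  C: {a,b}
iter 2:
  B via B→C S: +{a}
  S: {a,b}  A: {b}  B: {a,b}  C: {a,b}
iter 3: (stable)
  S: {a,b}  A: {b}  B: {a,b}  C: {a,b}

FOLLOW iteration:
FOLLOW(S) := {$}
round 1:
  B→C S: FOLLOW(C) ⊇ FIRST(S) = {a,b}; new: +{a,b}
  C→A: FOLLOW(A) ⊇ FOLLOW(C) ⊇ {a,b}; new: +{a,b}
  S→b A: FOLLOW(A) ⊇ FOLLOW(S) ⊇ {$}; new: +{$}
  S→b B: FOLLOW(B) ⊇ FOLLOW(S) ⊇ {$}; new: +{$}
  S→b C: FOLLOW(C) ⊇ FOLLOW(S) ⊇ {$}; new: +{$}
  S: {$}  A: {$,a,b}  B: {$}  C: {$,a,b}
round 2: done
  S: {$}  A: {$,a,b}  B: {$}  C: {$,a,b}

FOLLOW(C) = ["$", "a", "b"]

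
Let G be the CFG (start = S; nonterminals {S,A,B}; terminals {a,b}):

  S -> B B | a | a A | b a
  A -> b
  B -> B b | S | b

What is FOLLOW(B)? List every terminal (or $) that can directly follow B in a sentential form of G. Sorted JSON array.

FIRST iteration:
round 1:
  A via A→b: +{b}
  B via B→b: +{b}
  S via S→B B: +{b}
  S via S→a: +{a}
  FIRST(S)={a,b}  FIRST(A)={b}  FIRST(B)={b}
round 2:
  B via B→S: +{a}
  FIRST(S)={a,b}  FIRST(A)={b}  FIRST(B)={a,b}
round 3: (stable)
  FIRST(S)={a,b}  FIRST(A)={b}  FIRST(B)={a,b}

FOLLOW iteration:
initialize: $ ∈ FOLLOW(S)
round 1:
  B→B b: FOLLOW(B) ⊇ FIRST(b) = {b}; new: +{b}
  B→S: FOLLOW(S) ⊇ FOLLOW(B) ⊇ {b}; new: +{b}
  S→B B: FOLLOW(B) ⊇ FIRST(B) = {a,b}; new: +{a}
  S→B B: FOLLOW(B) ⊇ FOLLOW(S) ⊇ {$,b}; new: +{$}
  S→a A: FOLLOW(A) ⊇ FOLLOW(S) ⊇ {$,b}; new: +{$,b}
  FOLLOW[S]={$,b}  FOLLOW[A]={$,b}  FOLLOW[B]={$,a,b}
round 2:
  B→S: FOLLOW(S) ⊇ FOLLOW(B) ⊇ {$,a,b}; new: +{a}
  S→a A: FOLLOW(A) ⊇ FOLLOW(S) ⊇ {$,a,b}; new: +{a}
  FOLLOW[S]={$,a,b}  FOLLOW[A]={$,a,b}  FOLLOW[B]={$,a,b}
round 3: done
  FOLLOW[S]={$,a,b}  FOLLOW[A]={$,a,b}  FOLLOW[B]={$,a,b}

FOLLOW(B) = ["$", "a", "b"]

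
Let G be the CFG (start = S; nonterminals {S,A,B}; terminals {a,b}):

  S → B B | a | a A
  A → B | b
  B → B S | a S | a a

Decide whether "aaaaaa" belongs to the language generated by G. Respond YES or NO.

Convert to CNF:
  S -> B B | T0 A | a
  A -> B S | T0 S | T0 T0 | b
  B -> B S | T0 S | T0 T0
  T0 -> a

CYK table (by increasing span):
  T[0,0] 'a' = {S,T0}  orig:{S}
  T[1,1] 'a' = {S,T0}  orig:{S}
  T[2,2] 'a' = {S,T0}  orig:{S}
  T[3,3] 'a' = {S,T0}  orig:{S}
  T[4,4] 'a' = {S,T0}  orig:{S}
  T[5,5] 'a' = {S,T0}  orig:{S}
  T[0,1] 'aa' = {A,B}
  T[1,2] 'aa' = {A,B}
  T[2,3] 'aa' = {A,B}
  T[3,4] 'aa' = {A,B}
  T[4,5] 'aa' = {A,B}
  T[0,2] 'aaa' = {A,B,S}
  T[1,3] 'aaa' = {A,B,S}
  T[2,4] 'aaa' = {A,B,S}
  T[3,5] 'aaa' = {A,B,S}
  T[0,3] 'aaaa' = {A,B,S}
  T[1,4] 'aaaa' = {A,B,S}
  T[2,5] 'aaaa' = {A,B,S}
  T[0,4] 'aaaaa' = {A,B,S}
  T[1,5] 'aaaaa' = {A,B,S}
  T[0,5] 'aaaaaa' = {A,B,S}

S ∈ T[0,5] ⇒ YES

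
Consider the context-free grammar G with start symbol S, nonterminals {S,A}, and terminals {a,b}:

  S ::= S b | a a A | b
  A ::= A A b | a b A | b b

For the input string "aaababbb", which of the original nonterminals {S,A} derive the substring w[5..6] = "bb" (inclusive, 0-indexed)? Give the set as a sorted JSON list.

CNF form of G:
  S -> S T0 | T1 X4 | b
  A -> A X2 | T0 T0 | T1 X3
  T0 -> b
  T1 -> a
  X2 -> A T0
  X3 -> T0 A
  X4 -> T1 A

Fill CYK table bottom-up, restricted to cells inside w[5..6]:
  T[5,5] 'b' = {S,T0}  orig:{S}
  T[6,6] 'b' = {S,T0}  orig:{S}
  T[5,6] 'bb' = {A,S}

Original NTs in T[5,6] deriving "bb": ["A", "S"]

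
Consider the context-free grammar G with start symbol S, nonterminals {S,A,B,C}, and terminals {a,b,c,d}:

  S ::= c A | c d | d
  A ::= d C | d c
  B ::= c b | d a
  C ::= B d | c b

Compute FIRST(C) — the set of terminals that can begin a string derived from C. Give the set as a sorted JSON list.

Compute FIRST by fixpoint:
iter 1:
  A via A→d C: +{d}
  B via B→c b: +{c}
  B via B→d a: +{d}
  C via C→B d: +{c,d}
  S via S→c A: +{c}
  S via S→d: +{d}
  S: {c,d}  A: {d}  B: {c,d}  C: {c,d}
iter 2: (no change)
  S: {c,d}  A: {d}  B: {c,d}  C: {c,d}

FIRST(C) = ["c", "d"]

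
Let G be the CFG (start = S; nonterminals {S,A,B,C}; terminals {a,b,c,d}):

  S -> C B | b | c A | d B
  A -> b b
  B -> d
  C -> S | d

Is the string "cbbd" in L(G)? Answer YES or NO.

CNF form of G:
  S -> C B | T1 A | T2 B | b
  A -> T0 T0
  B -> d
  C -> C B | T1 A | T2 B | b | d
  T0 -> b
  T1 -> c
  T2 -> d

CYK table (by increasing span):
  T[0,0] 'c' = {T1}  orig:{}
  T[1,1] 'b' = {C,S,T0}  orig:{C,S}
  T[2,2] 'b' = {C,S,T0}  orig:{C,S}
  T[3,3] 'd' = {B,C,T2}  orig:{B,C}
  T[0,1] 'cb' = ∅
  T[1,2] 'bb' = {A}
  T[2,3] 'bd' = {C,S}
  T[0,2] 'cbb' = {C,S}
  T[1,3] 'bbd' = ∅
  T[0,3] 'cbbd' = {C,S}

S ∈ T[0,3] ⇒ YES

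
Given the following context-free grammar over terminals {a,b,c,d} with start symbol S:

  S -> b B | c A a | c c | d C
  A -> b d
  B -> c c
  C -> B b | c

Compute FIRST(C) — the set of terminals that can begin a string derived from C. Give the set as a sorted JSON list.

FIRST sets, iterate to fixpoint:
pass 1:
  A via A→b d: +{b}
  B via B→c c: +{c}
  C via C→B b: +{c}
  S via S→b B: +{b}
  S via S→c A a: +{c}
  S via S→d C: +{d}
  S: {b,c,d}  A: {b}  B: {c}  C: {c}
pass 2: done
  S: {b,c,d}  A: {b}  B: {c}  C: {c}

FIRST(C) = ["c"]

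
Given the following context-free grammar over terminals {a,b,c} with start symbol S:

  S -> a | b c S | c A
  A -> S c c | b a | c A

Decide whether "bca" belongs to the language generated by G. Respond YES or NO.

CNF form of G:
  S -> T0 A | T1 X4 | a
  A -> S X3 | T0 A | T1 T2
  T0 -> c
  T1 -> b
  T2 -> a
  X3 -> T0 T0
  X4 -> T0 S

Fill CYK table bottom-up:
  [0..0]={T1}  "b"  orig:{}
  [1..1]={T0}  "c"  orig:{}
  [2..2]={S,T2}  "a"  orig:{S}
  [0..1]=∅  "bc"
  [1..2]={X4}  "ca"  orig:{}
  [0..2]={S}  "bca"

S ∈ T[0,2] ⇒ YES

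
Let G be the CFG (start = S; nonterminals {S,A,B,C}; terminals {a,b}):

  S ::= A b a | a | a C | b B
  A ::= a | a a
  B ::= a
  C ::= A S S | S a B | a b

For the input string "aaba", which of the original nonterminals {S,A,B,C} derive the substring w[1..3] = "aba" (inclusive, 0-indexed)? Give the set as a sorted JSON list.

CNF form of G:
  S -> A X4 | T0 C | T1 B | a
  A -> T0 T0 | a
  B -> a
  C -> A X2 | S X3 | T0 T1
  T0 -> a
  T1 -> b
  X2 -> S S
  X3 -> T0 B
  X4 -> T1 T0

CYK table (by increasing span) — only the sub-triangle for w[1..3]:
  cell(1,1) a: {A,B,S,T0}  orig:{A,B,S}
  cell(2,2) b: {T1}  orig:{}
  cell(3,3) a: {A,B,S,T0}  orig:{A,B,S}
  cell(1,2) ab: {C}
  cell(2,3) ba: {S,X4}  orig:{S}
  cell(1,3) aba: {S,X2}  orig:{S}

Original NTs in T[1,3] deriving "aba": ["S"]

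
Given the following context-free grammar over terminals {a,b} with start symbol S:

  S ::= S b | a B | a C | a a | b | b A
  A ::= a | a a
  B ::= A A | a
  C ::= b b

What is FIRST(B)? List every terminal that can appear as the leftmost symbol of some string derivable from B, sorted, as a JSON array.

FIRST sets, iterate to fixpoint:
round 1:
  A via A→a: +{a}
  B via B→A A: +{a}
  C via C→b b: +{b}
  S via S→a B: +{a}
  S via S→b: +{b}
  S: {a,b}  A: {a}  B: {a}  C: {b}
round 2: (stable)
  S: {a,b}  A: {a}  B: {a}  C: {b}

FIRST(B) = ["a"]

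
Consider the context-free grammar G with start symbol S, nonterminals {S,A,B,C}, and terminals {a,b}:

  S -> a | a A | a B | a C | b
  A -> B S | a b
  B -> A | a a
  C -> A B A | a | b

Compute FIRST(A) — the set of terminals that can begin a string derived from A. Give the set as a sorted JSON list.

FIRST iteration:
round 1:
  A via A→a b: +{a}
  B via B→A: +{a}
  C via C→A B A: +{a}
  C via C→b: +{b}
  S via S→a: +{a}
  S via S→b: +{b}
  FIRST(S)={a,b}  FIRST(A)={a}  FIRST(B)={a}  FIRST(C)={a,b}
round 2: — fixpoint
  FIRST(S)={a,b}  FIRST(A)={a}  FIRST(B)={a}  FIRST(C)={a,b}

FIRST(A) = ["a"]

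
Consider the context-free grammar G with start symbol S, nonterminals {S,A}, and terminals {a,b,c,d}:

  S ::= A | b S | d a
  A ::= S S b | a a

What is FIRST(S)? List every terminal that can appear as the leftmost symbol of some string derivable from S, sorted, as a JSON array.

Compute FIRST by fixpoint:
iter 1:
  A via A→a a: +{a}
  S via S→A: +{a}
  S via S→b S: +{b}
  S via S→d a: +{d}
  S: {a,b,d}  A: {a}
iter 2:
  A via A→S S b: +{b,d}
  S: {a,b,d}  A: {a,b,d}
iter 3: (stable)
  S: {a,b,d}  A: {a,b,d}

FIRST(S) = ["a", "b", "d"]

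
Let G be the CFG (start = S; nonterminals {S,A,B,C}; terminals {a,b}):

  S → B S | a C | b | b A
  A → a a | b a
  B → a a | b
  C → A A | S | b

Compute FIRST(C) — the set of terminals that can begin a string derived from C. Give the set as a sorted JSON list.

Compute FIRST by fixpoint:
round 1:
  A via A→a a: +{a}
  A via A→b a: +{b}
  B via B→a a: +{a}
  B via B→b: +{b}
  C via C→A A: +{a,b}
  S via S→B S: +{a,b}
  FIRST[S]={a,b}  FIRST[A]={a,b}  FIRST[B]={a,b}  FIRST[C]={a,b}
round 2: done
  FIRST[S]={a,b}  FIRST[A]={a,b}  FIRST[B]={a,b}  FIRST[C]={a,b}

FIRST(C) = ["a", "b"]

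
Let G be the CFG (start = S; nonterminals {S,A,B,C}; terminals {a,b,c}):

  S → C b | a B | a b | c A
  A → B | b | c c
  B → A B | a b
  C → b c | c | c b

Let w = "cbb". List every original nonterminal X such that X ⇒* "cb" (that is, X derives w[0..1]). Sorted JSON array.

Convert to CNF:
  S -> C T1 | T0 B | T0 T1 | T2 A
  A -> A B | T0 T1 | T2 T2 | b
  B -> A B | T0 T1
  C -> T1 T2 | T2 T1 | c
  T0 -> a
  T1 -> b
  T2 -> c

CYK fill (cells [i..j] with 0 ≤ i ≤ j ≤ 1 only):
  [0..0]={C,T2}  "c"  orig:{C}
  [1..1]={A,T1}  "b"  orig:{A}
  [0..1]={C,S}  "cb"

Original NTs in T[0,1] deriving "cb": ["C", "S"]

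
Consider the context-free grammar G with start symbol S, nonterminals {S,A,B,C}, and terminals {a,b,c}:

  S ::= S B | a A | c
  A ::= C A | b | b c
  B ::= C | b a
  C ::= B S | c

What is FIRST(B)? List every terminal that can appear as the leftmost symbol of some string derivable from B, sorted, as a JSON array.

FIRST sets, iterate to fixpoint:
pass 1:
  A via A→b: +{b}
  B via B→b a: +{b}
  C via C→B S: +{b}
  C via C→c: +{c}
  S via S→a A: +{a}
  S via S→c: +{c}
  FIRST(S)={a,c}  FIRST(A)={b}  FIRST(B)={b}  FIRST(C)={b,c}
pass 2:
  A via A→C A: +{c}
  B via B→C: +{c}
  FIRST(S)={a,c}  FIRST(A)={b,c}  FIRST(B)={b,c}  FIRST(C)={b,c}
pass 3: done
  FIRST(S)={a,c}  FIRST(A)={b,c}  FIRST(B)={b,c}  FIRST(C)={b,c}

FIRST(B) = ["b", "c"]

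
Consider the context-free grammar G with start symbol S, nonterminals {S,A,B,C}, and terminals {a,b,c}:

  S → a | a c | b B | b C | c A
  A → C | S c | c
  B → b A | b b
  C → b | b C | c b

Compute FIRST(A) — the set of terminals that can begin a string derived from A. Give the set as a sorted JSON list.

FIRST iteration:
round 1:
  A via A→c: +{c}
  B via B→b A: +{b}
  C via C→b: +{b}
  C via C→c b: +{c}
  S via S→a: +{a}
  S via S→b B: +{b}
  S via S→c A: +{c}
  S: {a,b,c}  A: {c}  B: {b}  C: {b,c}
round 2:
  A via A→C: +{b}
  A via A→S c: +{a}
  S: {a,b,c}  A: {a,b,c}  B: {b}  C: {b,c}
round 3: done
  S: {a,b,c}  A: {a,b,c}  B: {b}  C: {b,c}

FIRST(A) = ["a", "b", "c"]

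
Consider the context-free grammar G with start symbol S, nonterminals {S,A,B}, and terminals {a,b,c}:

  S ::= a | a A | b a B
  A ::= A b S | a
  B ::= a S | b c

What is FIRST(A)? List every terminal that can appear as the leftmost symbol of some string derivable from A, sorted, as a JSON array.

Compute FIRST by fixpoint:
iter 1:
  A via A→a: +{a}
  B via B→a S: +{a}
  B via B→b c: +{b}
  S via S→a: +{a}
  S via S→b a B: +{b}
  FIRST[S]={a,b}  FIRST[A]={a}  FIRST[B]={a,b}
iter 2: (stable)
  FIRST[S]={a,b}  FIRST[A]={a}  FIRST[B]={a,b}

FIRST(A) = ["a"]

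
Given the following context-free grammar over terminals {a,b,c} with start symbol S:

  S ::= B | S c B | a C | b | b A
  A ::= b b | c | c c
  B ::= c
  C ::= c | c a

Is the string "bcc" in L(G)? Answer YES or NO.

Convert to CNF:
  S -> S X3 | T0 A | T2 C | b | c
  A -> T0 T0 | T1 T1 | c
  B -> c
  C -> T1 T2 | c
  T0 -> b
  T1 -> c
  T2 -> a
  X3 -> T1 B

CYK table (by increasing span):
  cell(0,0) b: {S,T0}  orig:{S}
  cell(1,1) c: {A,B,C,S,T1}  orig:{A,B,C,S}
  cell(2,2) c: {A,B,C,S,T1}  orig:{A,B,C,S}
  cell(0,1) bc: {S}
  cell(1,2) cc: {A,X3}  orig:{A}
  cell(0,2) bcc: {S}

S ∈ T[0,2] ⇒ YES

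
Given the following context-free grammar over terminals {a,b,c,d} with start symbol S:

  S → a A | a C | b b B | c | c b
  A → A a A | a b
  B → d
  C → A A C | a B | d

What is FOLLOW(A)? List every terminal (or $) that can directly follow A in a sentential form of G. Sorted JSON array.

FIRST sets, iterate to fixpoint:
pass 1:
  A via A→a b: +{a}
  B via B→d: +{d}
  C via C→A A C: +{a}
  C via C→d: +{d}
  S via S→a A: +{a}
  S via S→b b B: +{b}
  S via S→c: +{c}
  FIRST(S)={a,b,c}  FIRST(A)={a}  FIRST(B)={d}  FIRST(C)={a,d}
pass 2: — fixpoint
  FIRST(S)={a,b,c}  FIRST(A)={a}  FIRST(B)={d}  FIRST(C)={a,d}

FOLLOW iteration:
initialize: $ ∈ FOLLOW(S)
iter 1:
  A→A a A: FOLLOW(A) ⊇ FIRST(a) = {a}; new: +{a}
  C→A A C: FOLLOW(A) ⊇ FIRST(C) = {a,d}; new: +{d}
  S→a A: FOLLOW(A) ⊇ FOLLOW(S) ⊇ {$}; new: +{$}
  S→a C: FOLLOW(C) ⊇ FOLLOW(S) ⊇ {$}; new: +{$}
  S→b b B: FOLLOW(B) ⊇ FOLLOW(S) ⊇ {$}; new: +{$}
  FOLLOW(S)={$}  FOLLOW(A)={$,a,d}  FOLLOW(B)={$}  FOLLOW(C)={$}
iter 2: done
  FOLLOW(S)={$}  FOLLOW(A)={$,a,d}  FOLLOW(B)={$}  FOLLOW(C)={$}

FOLLOW(A) = ["$", "a", "d"]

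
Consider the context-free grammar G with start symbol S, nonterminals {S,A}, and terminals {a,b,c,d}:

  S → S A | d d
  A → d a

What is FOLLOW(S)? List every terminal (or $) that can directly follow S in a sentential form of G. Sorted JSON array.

Compute FIRST by fixpoint:
round 1:
  A via A→d a: +{d}
  S via S→d d: +{d}
  S: {d}  A: {d}
round 2: done
  S: {d}  A: {d}

Compute FOLLOW by fixpoint:
seed FOLLOW(S) with $
[1]
  S→S A: FOLLOW(S) ⊇ FIRST(A) = {d}; new: +{d}
  S→S A: FOLLOW(A) ⊇ FOLLOW(S) ⊇ {$,d}; new: +{$,d}
  FOLLOW(S)={$,d}  FOLLOW(A)={$,d}
[2] (no change)
  FOLLOW(S)={$,d}  FOLLOW(A)={$,d}

FOLLOW(S) = ["$", "d"]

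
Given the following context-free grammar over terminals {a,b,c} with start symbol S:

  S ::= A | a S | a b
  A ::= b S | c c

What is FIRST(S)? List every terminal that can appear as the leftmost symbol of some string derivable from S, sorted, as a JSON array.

Compute FIRST by fixpoint:
round 1:
  A via A→b S: +{b}
  A via A→c c: +{c}
  S via S→A: +{b,c}
  S via S→a S: +{a}
  S: {a,b,c}  A: {b,c}
round 2: done
  S: {a,b,c}  A: {b,c}

FIRST(S) = ["a", "b", "c"]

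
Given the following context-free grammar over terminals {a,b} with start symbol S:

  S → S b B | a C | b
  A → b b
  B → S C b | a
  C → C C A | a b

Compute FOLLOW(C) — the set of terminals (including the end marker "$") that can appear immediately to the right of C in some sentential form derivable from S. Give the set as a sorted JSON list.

Compute FIRST by fixpoint:
pass 1:
  A via A→b b: +{b}
  B via B→a: +{a}
  C via C→a b: +{a}
  S via S→a C: +{a}
  S via S→b: +{b}
  S: {a,b}  A: {b}  B: {a}  C: {a}
pass 2:
  B via B→S C b: +{b}
  S: {a,b}  A: {b}  B: {a,b}  C: {a}
pass 3: (no change)
  S: {a,b}  A: {b}  B: {a,b}  C: {a}

FOLLOW iteration:
seed FOLLOW(S) with $
pass 1:
  B→S C b: FOLLOW(S) ⊇ FIRST(C) = {a}; new: +{a}
  B→S C b: FOLLOW(C) ⊇ FIRST(b) = {b}; new: +{b}
  C→C C A: FOLLOW(C) ⊇ FIRST(C) = {a}; new: +{a}
  C→C C A: FOLLOW(A) ⊇ FOLLOW(C) ⊇ {a,b}; new: +{a,b}
  S→S b B: FOLLOW(S) ⊇ FIRST(b) = {b}; new: +{b}
  S→S b B: FOLLOW(B) ⊇ FOLLOW(S) ⊇ {$,a,b}; new: +{$,a,b}
  S→a C: FOLLOW(C) ⊇ FOLLOW(S) ⊇ {$,a,b}; new: +{$}
  FOLLOW(S)={$,a,b}  FOLLOW(A)={a,b}  FOLLOW(B)={$,a,b}  FOLLOW(C)={$,a,b}
pass 2:
  C→C C A: FOLLOW(A) ⊇ FOLLOW(C) ⊇ {$,a,b}; new: +{$}
  FOLLOW(S)={$,a,b}  FOLLOW(A)={$,a,b}  FOLLOW(B)={$,a,b}  FOLLOW(C)={$,a,b}
pass 3: (no change)
  FOLLOW(S)={$,a,b}  FOLLOW(A)={$,a,b}  FOLLOW(B)={$,a,b}  FOLLOW(C)={$,a,b}

FOLLOW(C) = ["$", "a", "b"]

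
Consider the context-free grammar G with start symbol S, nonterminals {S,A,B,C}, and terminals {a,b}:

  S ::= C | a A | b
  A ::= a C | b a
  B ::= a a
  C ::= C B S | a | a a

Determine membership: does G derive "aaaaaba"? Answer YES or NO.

CNF form of G:
  S -> C X3 | T0 A | T0 T0 | a | b
  A -> T0 C | T1 T0
  B -> T0 T0
  C -> C X2 | T0 T0 | a
  T0 -> a
  T1 -> b
  X2 -> B S
  X3 -> B S

CYK fill:
  T[0,0] 'a' = {C,S,T0}  orig:{C,S}
  T[1,1] 'a' = {C,S,T0}  orig:{C,S}
  T[2,2] 'a' = {C,S,T0}  orig:{C,S}
  T[3,3] 'a' = {C,S,T0}  orig:{C,S}
  T[4,4] 'a' = {C,S,T0}  orig:{C,S}
  T[5,5] 'b' = {S,T1}  orig:{S}
  T[6,6] 'a' = {C,S,T0}  orig:{C,S}
  T[0,1] 'aa' = {A,B,C,S}
  T[1,2] 'aa' = {A,B,C,S}
  T[2,3] 'aa' = {A,B,C,S}
  T[3,4] 'aa' = {A,B,C,S}
  T[4,5] 'ab' = ∅
  T[5,6] 'ba' = {A}
  T[0,2] 'aaa' = {A,S,X2,X3}  orig:{A,S}
  T[1,3] 'aaa' = {A,S,X2,X3}  orig:{A,S}
  T[2,4] 'aaa' = {A,S,X2,X3}  orig:{A,S}
  T[3,5] 'aab' = {X2,X3}  orig:{}
  T[4,6] 'aba' = {S}
  T[0,3] 'aaaa' = {C,S,X2,X3}  orig:{C,S}
  T[1,4] 'aaaa' = {C,S,X2,X3}  orig:{C,S}
  T[2,5] 'aaab' = {C,S}
  T[3,6] 'aaba' = ∅
  T[0,4] 'aaaaa' = {A,C,S,X2,X3}  orig:{A,C,S}
  T[1,5] 'aaaab' = {A,C,S}
  T[2,6] 'aaaba' = {X2,X3}  orig:{}
  T[0,5] 'aaaaab' = {A,S,X2,X3}  orig:{A,S}
  T[1,6] 'aaaaba' = {C,S}
  T[0,6] 'aaaaaba' = {A,C,S}

S ∈ T[0,6] ⇒ YES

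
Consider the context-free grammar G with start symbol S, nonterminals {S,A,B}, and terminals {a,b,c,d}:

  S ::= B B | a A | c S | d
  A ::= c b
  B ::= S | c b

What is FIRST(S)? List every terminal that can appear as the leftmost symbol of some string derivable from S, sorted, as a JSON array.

Compute FIRST by fixpoint:
[1]
  A via A→c b: +{c}
  B via B→c b: +{c}
  S via S→B B: +{c}
  S via S→a A: +{a}
  S via S→d: +{d}
  FIRST[S]={a,c,d}  FIRST[A]={c}  FIRST[B]={c}
[2]
  B via B→S: +{a,d}
  FIRST[S]={a,c,d}  FIRST[A]={c}  FIRST[B]={a,c,d}
[3] (stable)
  FIRST[S]={a,c,d}  FIRST[A]={c}  FIRST[B]={a,c,d}

FIRST(S) = ["a", "c", "d"]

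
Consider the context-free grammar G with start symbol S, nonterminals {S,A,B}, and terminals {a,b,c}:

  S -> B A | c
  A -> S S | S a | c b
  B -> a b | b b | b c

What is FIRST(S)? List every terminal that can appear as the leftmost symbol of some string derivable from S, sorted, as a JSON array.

FIRST sets, iterate to fixpoint:
[1]
  A via A→c b: +{c}
  B via B→a b: +{a}
  B via B→b b: +{b}
  S via S→B A: +{a,b}
  S via S→c: +{c}
  FIRST[S]={a,b,c}  FIRST[A]={c}  FIRST[B]={a,b}
[2]
  A via A→S S: +{a,b}
  FIRST[S]={a,b,c}  FIRST[A]={a,b,c}  FIRST[B]={a,b}
[3] (no change)
  FIRST[S]={a,b,c}  FIRST[A]={a,b,c}  FIRST[B]={a,b}

FIRST(S) = ["a", "b", "c"]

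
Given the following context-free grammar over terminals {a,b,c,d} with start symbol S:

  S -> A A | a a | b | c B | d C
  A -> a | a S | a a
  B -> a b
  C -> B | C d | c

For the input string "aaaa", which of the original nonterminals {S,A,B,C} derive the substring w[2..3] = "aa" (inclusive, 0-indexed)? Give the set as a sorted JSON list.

CNF form of G:
  S -> A A | T0 T0 | T2 C | T3 B | b
  A -> T0 S | T0 T0 | a
  B -> T0 T1
  C -> C T2 | T0 T1 | c
  T0 -> a
  T1 -> b
  T2 -> d
  T3 -> c

CYK fill — only the sub-triangle for w[2..3]:
  [2..2]={A,T0}  "a"  orig:{A}
  [3..3]={A,T0}  "a"  orig:{A}
  [2..3]={A,S}  "aa"

Original NTs in T[2,3] deriving "aa": ["A", "S"]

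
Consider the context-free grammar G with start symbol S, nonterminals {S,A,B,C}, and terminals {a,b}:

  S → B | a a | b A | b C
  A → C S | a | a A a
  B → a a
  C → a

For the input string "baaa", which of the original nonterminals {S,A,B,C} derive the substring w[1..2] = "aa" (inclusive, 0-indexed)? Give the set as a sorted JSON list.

Convert to CNF:
  S -> T0 T0 | T1 A | T1 C
  A -> C S | T0 X2 | a
  B -> T0 T0
  C -> a
  T0 -> a
  T1 -> b
  X2 -> A T0

Fill CYK table bottom-up — only the sub-triangle for w[1..2]:
  cell(1,1) a: {A,C,T0}  orig:{A,C}
  cell(2,2) a: {A,C,T0}  orig:{A,C}
  cell(1,2) aa: {B,S,X2}  orig:{B,S}

Original NTs in T[1,2] deriving "aa": ["B", "S"]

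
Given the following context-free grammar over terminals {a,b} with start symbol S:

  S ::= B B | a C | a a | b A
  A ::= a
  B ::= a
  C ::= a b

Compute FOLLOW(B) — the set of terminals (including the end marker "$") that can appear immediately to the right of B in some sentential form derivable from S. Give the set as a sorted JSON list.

FIRST sets, iterate to fixpoint:
pass 1:
  A via A→a: +{a}
  B via B→a: +{a}
  C via C→a b: +{a}
  S via S→B B: +{a}
  S via S→b A: +{b}
  FIRST[S]={a,b}  FIRST[A]={a}  FIRST[B]={a}  FIRST[C]={a}
pass 2: (no change)
  FIRST[S]={a,b}  FIRST[A]={a}  FIRST[B]={a}  FIRST[C]={a}

Compute FOLLOW by fixpoint:
seed FOLLOW(S) with $
round 1:
  S→B B: FOLLOW(B) ⊇ FIRST(B) = {a}; new: +{a}
  S→B B: FOLLOW(B) ⊇ FOLLOW(S) ⊇ {$}; new: +{$}
  S→a C: FOLLOW(C) ⊇ FOLLOW(S) ⊇ {$}; new: +{$}
  S→b A: FOLLOW(A) ⊇ FOLLOW(S) ⊇ {$}; new: +{$}
  FOLLOW(S)={$}  FOLLOW(A)={$}  FOLLOW(B)={$,a}  FOLLOW(C)={$}
round 2: — fixpoint
  FOLLOW(S)={$}  FOLLOW(A)={$}  FOLLOW(B)={$,a}  FOLLOW(C)={$}

FOLLOW(B) = ["$", "a"]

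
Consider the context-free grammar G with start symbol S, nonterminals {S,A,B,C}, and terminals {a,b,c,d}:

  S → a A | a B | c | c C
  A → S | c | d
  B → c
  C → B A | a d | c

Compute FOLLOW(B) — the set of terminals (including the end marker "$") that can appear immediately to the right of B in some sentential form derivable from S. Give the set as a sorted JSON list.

Compute FIRST by fixpoint:
[1]
  A via A→c: +{c}
  A via A→d: +{d}
  B via B→c: +{c}
  C via C→B A: +{c}
  C via C→a d: +{a}
  S via S→a A: +{a}
  S via S→c: +{c}
  FIRST(S)={a,c}  FIRST(A)={c,d}  FIRST(B)={c}  FIRST(C)={a,c}
[2]
  A via A→S: +{a}
  FIRST(S)={a,c}  FIRST(A)={a,c,d}  FIRST(B)={c}  FIRST(C)={a,c}
[3] — fixpoint
  FIRST(S)={a,c}  FIRST(A)={a,c,d}  FIRST(B)={c}  FIRST(C)={a,c}

FOLLOW iteration:
initialize: $ ∈ FOLLOW(S)
[1]
  C→B A: FOLLOW(B) ⊇ FIRST(A) = {a,c,d}; new: +{a,c,d}
  S→a A: FOLLOW(A) ⊇ FOLLOW(S) ⊇ {$}; new: +{$}
  S→a B: FOLLOW(B) ⊇ FOLLOW(S) ⊇ {$}; new: +{$}
  S→c C: FOLLOW(C) ⊇ FOLLOW(S) ⊇ {$}; new: +{$}
  FOLLOW(S)={$}  FOLLOW(A)={$}  FOLLOW(B)={$,a,c,d}  FOLLOW(C)={$}
[2] — fixpoint
  FOLLOW(S)={$}  FOLLOW(A)={$}  FOLLOW(B)={$,a,c,d}  FOLLOW(C)={$}

FOLLOW(B) = ["$", "a", "c", "d"]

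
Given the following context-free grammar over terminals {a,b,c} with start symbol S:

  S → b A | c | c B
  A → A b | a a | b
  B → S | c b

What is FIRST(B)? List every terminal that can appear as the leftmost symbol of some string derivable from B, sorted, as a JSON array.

Compute FIRST by fixpoint:
iter 1:
  A via A→a a: +{a}
  A via A→b: +{b}
  B via B→c b: +{c}
  S via S→b A: +{b}
  S via S→c: +{c}
  S: {b,c}  A: {a,b}  B: {c}
iter 2:
  B via B→S: +{b}
  S: {b,c}  A: {a,b}  B: {b,c}
iter 3: (stable)
  S: {b,c}  A: {a,b}  B: {b,c}

FIRST(B) = ["b", "c"]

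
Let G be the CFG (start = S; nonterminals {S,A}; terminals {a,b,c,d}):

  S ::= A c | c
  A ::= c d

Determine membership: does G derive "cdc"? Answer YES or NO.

CNF form of G:
  S -> A T0 | c
  A -> T0 T1
  T0 -> c
  T1 -> d

Fill CYK table bottom-up:
  cell(0,0) c: {S,T0}  orig:{S}
  cell(1,1) d: {T1}  orig:{}
  cell(2,2) c: {S,T0}  orig:{S}
  cell(0,1) cd: {A}
  cell(1,2) dc: ∅
  cell(0,2) cdc: {S}

S ∈ T[0,2] ⇒ YES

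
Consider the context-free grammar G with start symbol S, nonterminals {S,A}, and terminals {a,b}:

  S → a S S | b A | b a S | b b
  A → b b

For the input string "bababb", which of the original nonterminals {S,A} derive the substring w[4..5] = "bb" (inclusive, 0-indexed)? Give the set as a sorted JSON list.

Convert to CNF:
  S -> T0 A | T0 T0 | T0 X3 | T1 X2
  A -> T0 T0
  T0 -> b
  T1 -> a
  X2 -> S S
  X3 -> T1 S

Fill CYK table bottom-up, restricted to cells inside w[4..5]:
  T[4,4] 'b' = {T0}  orig:{}
  T[5,5] 'b' = {T0}  orig:{}
  T[4,5] 'bb' = {A,S}

Original NTs in T[4,5] deriving "bb": ["A", "S"]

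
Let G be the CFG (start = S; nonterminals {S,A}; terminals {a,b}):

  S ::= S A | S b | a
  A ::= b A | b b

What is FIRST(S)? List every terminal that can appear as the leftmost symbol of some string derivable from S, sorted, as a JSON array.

FIRST iteration:
pass 1:
  A via A→b A: +{b}
  S via S→a: +{a}
  FIRST[S]={a}  FIRST[A]={b}
pass 2: — fixpoint
  FIRST[S]={a}  FIRST[A]={b}

FIRST(S) = ["a"]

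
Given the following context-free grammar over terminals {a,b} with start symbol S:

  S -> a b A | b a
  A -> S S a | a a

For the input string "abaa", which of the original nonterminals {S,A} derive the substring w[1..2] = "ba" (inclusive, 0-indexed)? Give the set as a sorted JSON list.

Convert to CNF:
  S -> T0 X3 | T1 T0
  A -> S X2 | T0 T0
  T0 -> a
  T1 -> b
  X2 -> S T0
  X3 -> T1 A

CYK fill — only the sub-triangle for w[1..2]:
  [1..1]={T1}  "b"  orig:{}
  [2..2]={T0}  "a"  orig:{}
  [1..2]={S}  "ba"

Original NTs in T[1,2] deriving "ba": ["S"]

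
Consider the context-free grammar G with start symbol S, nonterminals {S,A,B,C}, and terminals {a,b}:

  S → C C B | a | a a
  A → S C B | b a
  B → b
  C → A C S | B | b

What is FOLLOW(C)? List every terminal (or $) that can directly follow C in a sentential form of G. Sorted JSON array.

Compute FIRST by fixpoint:
[1]
  A via A→b a: +{b}
  B via B→b: +{b}
  C via C→A C S: +{b}
  S via S→C C B: +{b}
  S via S→a: +{a}
  FIRST(S)={a,b}  FIRST(A)={b}  FIRST(B)={b}  FIRST(C)={b}
[2]
  A via A→S C B: +{a}
  C via C→A C S: +{a}
  FIRST(S)={a,b}  FIRST(A)={a,b}  FIRST(B)={b}  FIRST(C)={a,b}
[3] (stable)
  FIRST(S)={a,b}  FIRST(A)={a,b}  FIRST(B)={b}  FIRST(C)={a,b}

FOLLOW sets:
FOLLOW(S) := {$}
[1]
  A→S C B: FOLLOW(S) ⊇ FIRST(C) = {a,b}; new: +{a,b}
  A→S C B: FOLLOW(C) ⊇ FIRST(B) = {b}; new: +{b}
  C→A C S: FOLLOW(A) ⊇ FIRST(C) = {a,b}; new: +{a,b}
  C→A C S: FOLLOW(C) ⊇ FIRST(S) = {a,b}; new: +{a}
  C→B: FOLLOW(B) ⊇ FOLLOW(C) ⊇ {a,b}; new: +{a,b}
  S→C C B: FOLLOW(B) ⊇ FOLLOW(S) ⊇ {$,a,b}; new: +{$}
  FOLLOW[S]={$,a,b}  FOLLOW[A]={a,b}  FOLLOW[B]={$,a,b}  FOLLOW[C]={a,b}
[2] — fixpoint
  FOLLOW[S]={$,a,b}  FOLLOW[A]={a,b}  FOLLOW[B]={$,a,b}  FOLLOW[C]={a,b}

FOLLOW(C) = ["a", "b"]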